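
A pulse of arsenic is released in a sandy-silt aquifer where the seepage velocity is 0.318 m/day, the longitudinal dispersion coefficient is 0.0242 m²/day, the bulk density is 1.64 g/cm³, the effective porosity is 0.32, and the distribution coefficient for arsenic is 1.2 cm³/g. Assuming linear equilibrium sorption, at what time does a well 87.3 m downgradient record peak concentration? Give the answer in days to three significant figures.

1960 days

Retardation factor R = 1 + ρ_b·K_d/n = 1 + 1.64 × 1.2/0.32 = 7.150.
Sorption retards both mechanisms: v_R = v/R = 0.04448 m/day, D_R = D/R = 0.003385 m²/day.
Peak time from v_R²t² + 2D_R t − x² = 0: t = (√(D_R² + v_R²x²) − D_R)/v_R².
√(D_R² + v_R²x²) = √(0.003385² + 0.04448² × 87.3²) = 3.883; v_R² = 0.001978.
t = (3.883 − 0.003385)/0.001978 = 1960 days.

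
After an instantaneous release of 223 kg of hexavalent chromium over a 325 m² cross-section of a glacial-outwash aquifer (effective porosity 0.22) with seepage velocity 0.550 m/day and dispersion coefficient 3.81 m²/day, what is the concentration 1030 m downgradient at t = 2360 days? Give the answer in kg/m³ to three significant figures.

0.00126 kg/m³

For an instantaneous plane source, C(x,t) = M/(n_e·A·√(4πDt)) · exp(−(x−vt)²/(4Dt)), with n_e·A the pore (flow) area.
Plume center vt = 0.550 × 2360 = 1298 m, so the well at 1030 m is 268 m upgradient of the peak.
√(4πDt) = 336.1 m, giving peak height M/(n_e·A·√(4πDt)) = 223/(0.22 × 325 × 336.1) = 0.009280 kg/m³.
(x−vt)²/(4Dt) = (-268)²/(4 × 3.81 × 2360) = 1.997; exp(−1.997) = 0.1357.
C = 0.009280 × 0.1357 = 0.00126 kg/m³.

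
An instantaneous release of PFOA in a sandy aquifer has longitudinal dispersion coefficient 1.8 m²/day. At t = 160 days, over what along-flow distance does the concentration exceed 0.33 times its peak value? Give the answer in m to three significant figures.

The plume is Gaussian with σ = √(2Dt) = √(2 × 1.8 × 160) = 24.00 m.
C/C_peak = exp(−Δx²/(2σ²)) = 0.33 ⇒ Δx = σ·√(−2 ln 0.33) = 24.00 × 1.489 = 35.74 m.
Width = 2Δx = 71.5 m.

71.5 m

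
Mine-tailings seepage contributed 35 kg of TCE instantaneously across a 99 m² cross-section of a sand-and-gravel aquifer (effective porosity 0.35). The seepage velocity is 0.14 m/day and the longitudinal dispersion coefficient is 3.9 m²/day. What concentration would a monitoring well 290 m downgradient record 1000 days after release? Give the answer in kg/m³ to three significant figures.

For an instantaneous plane source, C(x,t) = M/(n_e·A·√(4πDt)) · exp(−(x−vt)²/(4Dt)), with n_e·A the pore (flow) area.
Plume center vt = 0.14 × 1000 = 140 m, so the well at 290 m is 150 m downgradient of the peak.
√(4πDt) = 221.4 m, giving peak height M/(n_e·A·√(4πDt)) = 35/(0.35 × 99 × 221.4) = 0.004562 kg/m³.
(x−vt)²/(4Dt) = (150)²/(4 × 3.9 × 1000) = 1.442; exp(−1.442) = 0.2365.
C = 0.004562 × 0.2365 = 0.00108 kg/m³.

0.00108 kg/m³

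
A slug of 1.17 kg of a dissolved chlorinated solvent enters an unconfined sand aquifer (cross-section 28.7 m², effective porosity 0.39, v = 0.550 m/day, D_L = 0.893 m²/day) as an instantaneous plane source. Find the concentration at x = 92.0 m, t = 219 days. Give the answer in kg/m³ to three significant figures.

0.000749 kg/m³

For an instantaneous plane source, C(x,t) = M/(n_e·A·√(4πDt)) · exp(−(x−vt)²/(4Dt)), with n_e·A the pore (flow) area.
Plume center vt = 0.550 × 219 = 120.45 m, so the well at 92.0 m is 28.45 m upgradient of the peak.
√(4πDt) = 49.57 m, giving peak height M/(n_e·A·√(4πDt)) = 1.17/(0.39 × 28.7 × 49.57) = 0.002109 kg/m³.
(x−vt)²/(4Dt) = (-28.45)²/(4 × 0.893 × 219) = 1.035; exp(−1.035) = 0.3552.
C = 0.002109 × 0.3552 = 0.000749 kg/m³.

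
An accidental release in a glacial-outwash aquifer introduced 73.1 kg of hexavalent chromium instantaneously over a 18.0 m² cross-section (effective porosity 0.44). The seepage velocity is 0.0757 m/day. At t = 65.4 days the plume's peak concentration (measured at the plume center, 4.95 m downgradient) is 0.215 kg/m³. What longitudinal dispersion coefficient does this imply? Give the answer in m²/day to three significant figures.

2.24 m²/day

At the plume center C_max = M/(n_e·A·√(4πDt)), so D = M²/(4πt·(n_e·A·C_max)²).
n_e·A·C_max = 0.44 × 18.0 × 0.215 = 1.703 kg/m.
D = 73.1²/(4π × 65.4 × 1.703²) = 2.24 m²/day.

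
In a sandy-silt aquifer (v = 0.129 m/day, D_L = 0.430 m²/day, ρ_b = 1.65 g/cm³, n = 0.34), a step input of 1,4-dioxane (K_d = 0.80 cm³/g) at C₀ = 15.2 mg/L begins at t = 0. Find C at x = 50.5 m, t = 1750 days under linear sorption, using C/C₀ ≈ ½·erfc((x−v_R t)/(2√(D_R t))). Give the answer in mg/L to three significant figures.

6.14 mg/L

Retardation factor R = 1 + ρ_b·K_d/n = 1 + 1.65 × 0.80/0.34 = 4.882.
Sorption retards both mechanisms: v_R = v/R = 0.02642 m/day, D_R = D/R = 0.08808 m²/day.
v_R·t = 0.02642 × 1750 = 46.235 m; 2√(D_R t) = 24.83 m; argument = (50.5 − 46.235)/24.83 = 0.1718.
C = C₀ × ½·erfc(0.1718) = 15.2 × 0.4040 = 6.14 mg/L.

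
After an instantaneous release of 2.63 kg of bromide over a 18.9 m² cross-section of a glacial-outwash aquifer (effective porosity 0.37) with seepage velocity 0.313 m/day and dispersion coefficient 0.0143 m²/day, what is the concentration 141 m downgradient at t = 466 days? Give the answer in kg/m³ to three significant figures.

0.0170 kg/m³

For an instantaneous plane source, C(x,t) = M/(n_e·A·√(4πDt)) · exp(−(x−vt)²/(4Dt)), with n_e·A the pore (flow) area.
Plume center vt = 0.313 × 466 = 145.858 m, so the well at 141 m is 4.858 m upgradient of the peak.
√(4πDt) = 9.151 m, giving peak height M/(n_e·A·√(4πDt)) = 2.63/(0.37 × 18.9 × 9.151) = 0.04110 kg/m³.
(x−vt)²/(4Dt) = (-4.858)²/(4 × 0.0143 × 466) = 0.8854; exp(−0.8854) = 0.4125.
C = 0.04110 × 0.4125 = 0.0170 kg/m³.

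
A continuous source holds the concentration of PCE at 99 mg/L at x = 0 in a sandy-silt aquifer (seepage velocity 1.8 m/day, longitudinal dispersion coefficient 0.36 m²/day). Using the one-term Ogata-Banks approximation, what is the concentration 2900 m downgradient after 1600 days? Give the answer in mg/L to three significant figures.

For a continuous step input, C/C₀ ≈ ½·erfc((x−vt)/(2√(Dt))).
vt = 1.8 × 1600 = 2880 m and 2√(Dt) = 2√(0.36 × 1600) = 48.00 m.
Argument (x−vt)/(2√(Dt)) = (2900 − 2880)/48.00 = 0.4167; ½·erfc(0.4167) = 0.2778.
C = 99 × 0.2778 = 27.5 mg/L.

27.5 mg/L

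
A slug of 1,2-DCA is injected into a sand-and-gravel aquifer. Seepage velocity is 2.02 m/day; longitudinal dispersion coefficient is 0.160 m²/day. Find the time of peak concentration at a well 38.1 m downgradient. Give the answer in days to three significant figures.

18.8 days

For the 1D instantaneous-source solution, setting ∂C/∂t = 0 at fixed x gives v²t² + 2Dt − x² = 0, so t = (√(D² + v²x²) − D)/v².
√(D² + v²x²) = √(0.160² + 2.02² × 38.1²) = 76.96; v² = 4.0804.
t = (76.96 − 0.160)/4.0804 = 18.8 days (vs. the pure-advection estimate x/v = 18.9 d).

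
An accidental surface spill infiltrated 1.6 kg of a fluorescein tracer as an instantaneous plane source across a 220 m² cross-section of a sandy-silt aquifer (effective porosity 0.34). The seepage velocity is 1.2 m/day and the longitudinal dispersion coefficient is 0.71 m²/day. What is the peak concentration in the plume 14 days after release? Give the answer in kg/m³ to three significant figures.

The peak of an instantaneous 1D plume sits at x = vt; there the Gaussian factor is 1 and C_max = M/(n_e·A·√(4πDt)), where n_e·A is the pore area the mass is dissolved in.
√(4πDt) = √(4π × 0.71 × 14) = 11.18 m, so C_max = 1.6/(0.34 × 220 × 11.18) = 0.00191 kg/m³.

0.00191 kg/m³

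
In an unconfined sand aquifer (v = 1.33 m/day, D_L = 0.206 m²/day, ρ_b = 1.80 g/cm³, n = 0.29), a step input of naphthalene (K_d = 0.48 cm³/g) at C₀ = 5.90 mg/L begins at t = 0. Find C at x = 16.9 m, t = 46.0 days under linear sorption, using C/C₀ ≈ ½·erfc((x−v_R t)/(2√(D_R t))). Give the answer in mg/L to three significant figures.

Retardation factor R = 1 + ρ_b·K_d/n = 1 + 1.80 × 0.48/0.29 = 3.979.
Sorption retards both mechanisms: v_R = v/R = 0.3343 m/day, D_R = D/R = 0.05177 m²/day.
v_R·t = 0.3343 × 46.0 = 15.3778 m; 2√(D_R t) = 3.086 m; argument = (16.9 − 15.3778)/3.086 = 0.4933.
C = C₀ × ½·erfc(0.4933) = 5.90 × 0.2427 = 1.43 mg/L.

1.43 mg/L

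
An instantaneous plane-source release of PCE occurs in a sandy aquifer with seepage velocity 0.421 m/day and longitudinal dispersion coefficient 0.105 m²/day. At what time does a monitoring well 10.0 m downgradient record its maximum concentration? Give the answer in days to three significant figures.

For the 1D instantaneous-source solution, setting ∂C/∂t = 0 at fixed x gives v²t² + 2Dt − x² = 0, so t = (√(D² + v²x²) − D)/v².
√(D² + v²x²) = √(0.105² + 0.421² × 10.0²) = 4.211; v² = 0.177241.
t = (4.211 − 0.105)/0.177241 = 23.2 days (vs. the pure-advection estimate x/v = 23.8 d).

23.2 days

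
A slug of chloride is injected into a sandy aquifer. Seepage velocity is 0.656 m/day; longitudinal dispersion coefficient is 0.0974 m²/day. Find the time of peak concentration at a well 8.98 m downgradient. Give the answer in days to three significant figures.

For the 1D instantaneous-source solution, setting ∂C/∂t = 0 at fixed x gives v²t² + 2Dt − x² = 0, so t = (√(D² + v²x²) − D)/v².
√(D² + v²x²) = √(0.0974² + 0.656² × 8.98²) = 5.892; v² = 0.430336.
t = (5.892 − 0.0974)/0.430336 = 13.5 days (vs. the pure-advection estimate x/v = 13.7 d).

13.5 days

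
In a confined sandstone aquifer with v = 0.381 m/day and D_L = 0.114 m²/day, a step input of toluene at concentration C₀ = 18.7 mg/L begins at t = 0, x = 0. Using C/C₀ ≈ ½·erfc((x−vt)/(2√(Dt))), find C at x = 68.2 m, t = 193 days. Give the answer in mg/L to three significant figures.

For a continuous step input, C/C₀ ≈ ½·erfc((x−vt)/(2√(Dt))).
vt = 0.381 × 193 = 73.533 m and 2√(Dt) = 2√(0.114 × 193) = 9.381 m.
Argument (x−vt)/(2√(Dt)) = (68.2 − 73.533)/9.381 = -0.5685; ½·erfc(-0.5685) = 0.7893.
C = 18.7 × 0.7893 = 14.8 mg/L.

14.8 mg/L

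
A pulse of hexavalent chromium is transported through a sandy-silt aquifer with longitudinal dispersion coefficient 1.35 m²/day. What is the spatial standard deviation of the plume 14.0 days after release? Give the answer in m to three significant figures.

6.15 m

Dispersive spreading gives a Gaussian with σ² = 2Dt; advection only shifts the center.
σ = √(2 × 1.35 × 14.0) = 6.15 m.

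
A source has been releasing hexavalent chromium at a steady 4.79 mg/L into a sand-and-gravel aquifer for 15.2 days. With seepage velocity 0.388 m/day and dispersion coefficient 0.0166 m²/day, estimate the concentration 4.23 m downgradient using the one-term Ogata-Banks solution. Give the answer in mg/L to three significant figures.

For a continuous step input, C/C₀ ≈ ½·erfc((x−vt)/(2√(Dt))).
vt = 0.388 × 15.2 = 5.8976 m and 2√(Dt) = 2√(0.0166 × 15.2) = 1.005 m.
Argument (x−vt)/(2√(Dt)) = (4.23 − 5.8976)/1.005 = -1.659; ½·erfc(-1.659) = 0.9905.
C = 4.79 × 0.9905 = 4.74 mg/L.

4.74 mg/L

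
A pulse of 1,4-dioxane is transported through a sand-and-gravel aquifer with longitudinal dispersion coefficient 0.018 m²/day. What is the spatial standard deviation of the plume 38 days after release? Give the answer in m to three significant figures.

1.17 m

Dispersive spreading gives a Gaussian with σ² = 2Dt; advection only shifts the center.
σ = √(2 × 0.018 × 38) = 1.17 m.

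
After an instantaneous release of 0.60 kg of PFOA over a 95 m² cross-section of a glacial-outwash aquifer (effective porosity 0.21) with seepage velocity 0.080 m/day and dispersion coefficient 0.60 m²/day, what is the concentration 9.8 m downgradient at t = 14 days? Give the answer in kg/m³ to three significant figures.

0.000311 kg/m³

For an instantaneous plane source, C(x,t) = M/(n_e·A·√(4πDt)) · exp(−(x−vt)²/(4Dt)), with n_e·A the pore (flow) area.
Plume center vt = 0.080 × 14 = 1.12 m, so the well at 9.8 m is 8.68 m downgradient of the peak.
√(4πDt) = 10.27 m, giving peak height M/(n_e·A·√(4πDt)) = 0.60/(0.21 × 95 × 10.27) = 0.002928 kg/m³.
(x−vt)²/(4Dt) = (8.68)²/(4 × 0.60 × 14) = 2.242; exp(−2.242) = 0.1062.
C = 0.002928 × 0.1062 = 0.000311 kg/m³.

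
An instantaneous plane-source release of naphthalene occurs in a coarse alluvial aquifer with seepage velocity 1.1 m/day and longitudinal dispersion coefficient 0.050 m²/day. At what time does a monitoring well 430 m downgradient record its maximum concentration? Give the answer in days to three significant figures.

For the 1D instantaneous-source solution, setting ∂C/∂t = 0 at fixed x gives v²t² + 2Dt − x² = 0, so t = (√(D² + v²x²) − D)/v².
√(D² + v²x²) = √(0.050² + 1.1² × 430²) = 473.0; v² = 1.21.
t = (473.0 − 0.050)/1.21 = 391 days (vs. the pure-advection estimate x/v = 391 d).

391 days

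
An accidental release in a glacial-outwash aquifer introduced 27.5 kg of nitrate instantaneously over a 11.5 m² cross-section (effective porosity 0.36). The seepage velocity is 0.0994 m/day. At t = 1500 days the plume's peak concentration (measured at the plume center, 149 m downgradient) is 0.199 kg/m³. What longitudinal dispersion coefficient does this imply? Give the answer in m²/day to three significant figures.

0.0591 m²/day

At the plume center C_max = M/(n_e·A·√(4πDt)), so D = M²/(4πt·(n_e·A·C_max)²).
n_e·A·C_max = 0.36 × 11.5 × 0.199 = 0.8239 kg/m.
D = 27.5²/(4π × 1500 × 0.8239²) = 0.0591 m²/day.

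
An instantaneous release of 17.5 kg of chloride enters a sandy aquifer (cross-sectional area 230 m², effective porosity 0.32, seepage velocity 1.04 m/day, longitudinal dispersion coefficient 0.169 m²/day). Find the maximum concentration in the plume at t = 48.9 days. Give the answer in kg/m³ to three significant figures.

0.0233 kg/m³

The peak of an instantaneous 1D plume sits at x = vt; there the Gaussian factor is 1 and C_max = M/(n_e·A·√(4πDt)), where n_e·A is the pore area the mass is dissolved in.
√(4πDt) = √(4π × 0.169 × 48.9) = 10.19 m, so C_max = 17.5/(0.32 × 230 × 10.19) = 0.0233 kg/m³.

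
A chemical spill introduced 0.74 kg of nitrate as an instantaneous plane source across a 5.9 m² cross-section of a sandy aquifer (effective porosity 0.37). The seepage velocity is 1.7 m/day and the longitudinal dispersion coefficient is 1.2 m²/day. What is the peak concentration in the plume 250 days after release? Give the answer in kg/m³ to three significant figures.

0.00552 kg/m³

The peak of an instantaneous 1D plume sits at x = vt; there the Gaussian factor is 1 and C_max = M/(n_e·A·√(4πDt)), where n_e·A is the pore area the mass is dissolved in.
√(4πDt) = √(4π × 1.2 × 250) = 61.40 m, so C_max = 0.74/(0.37 × 5.9 × 61.40) = 0.00552 kg/m³.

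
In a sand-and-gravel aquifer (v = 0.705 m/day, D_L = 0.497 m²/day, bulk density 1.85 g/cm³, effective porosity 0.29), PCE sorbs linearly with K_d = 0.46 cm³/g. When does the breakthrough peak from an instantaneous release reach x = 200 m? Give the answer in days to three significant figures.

Retardation factor R = 1 + ρ_b·K_d/n = 1 + 1.85 × 0.46/0.29 = 3.934.
Sorption retards both mechanisms: v_R = v/R = 0.1792 m/day, D_R = D/R = 0.1263 m²/day.
Peak time from v_R²t² + 2D_R t − x² = 0: t = (√(D_R² + v_R²x²) − D_R)/v_R².
√(D_R² + v_R²x²) = √(0.1263² + 0.1792² × 200²) = 35.84; v_R² = 0.03211.
t = (35.84 − 0.1263)/0.03211 = 1110 days.

1110 days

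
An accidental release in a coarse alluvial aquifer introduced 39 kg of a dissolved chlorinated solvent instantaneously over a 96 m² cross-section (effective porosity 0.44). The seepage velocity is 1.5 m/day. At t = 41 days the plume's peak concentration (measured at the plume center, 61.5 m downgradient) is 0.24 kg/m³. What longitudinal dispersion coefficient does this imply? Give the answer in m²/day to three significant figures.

0.0287 m²/day

At the plume center C_max = M/(n_e·A·√(4πDt)), so D = M²/(4πt·(n_e·A·C_max)²).
n_e·A·C_max = 0.44 × 96 × 0.24 = 10.14 kg/m.
D = 39²/(4π × 41 × 10.14²) = 0.0287 m²/day.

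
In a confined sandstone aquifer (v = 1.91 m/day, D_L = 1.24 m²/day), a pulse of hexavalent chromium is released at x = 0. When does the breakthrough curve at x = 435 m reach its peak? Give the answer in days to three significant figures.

227 days

For the 1D instantaneous-source solution, setting ∂C/∂t = 0 at fixed x gives v²t² + 2Dt − x² = 0, so t = (√(D² + v²x²) − D)/v².
√(D² + v²x²) = √(1.24² + 1.91² × 435²) = 830.9; v² = 3.6481.
t = (830.9 − 1.24)/3.6481 = 227 days (vs. the pure-advection estimate x/v = 228 d).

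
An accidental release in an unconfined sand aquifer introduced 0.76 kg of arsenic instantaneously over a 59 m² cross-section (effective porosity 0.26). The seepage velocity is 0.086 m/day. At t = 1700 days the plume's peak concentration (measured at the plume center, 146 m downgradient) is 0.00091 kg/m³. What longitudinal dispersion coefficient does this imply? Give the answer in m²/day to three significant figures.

0.139 m²/day

At the plume center C_max = M/(n_e·A·√(4πDt)), so D = M²/(4πt·(n_e·A·C_max)²).
n_e·A·C_max = 0.26 × 59 × 0.00091 = 0.01396 kg/m.
D = 0.76²/(4π × 1700 × 0.01396²) = 0.139 m²/day.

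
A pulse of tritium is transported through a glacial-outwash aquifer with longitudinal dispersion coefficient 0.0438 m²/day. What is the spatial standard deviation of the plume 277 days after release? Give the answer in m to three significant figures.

4.93 m

Dispersive spreading gives a Gaussian with σ² = 2Dt; advection only shifts the center.
σ = √(2 × 0.0438 × 277) = 4.93 m.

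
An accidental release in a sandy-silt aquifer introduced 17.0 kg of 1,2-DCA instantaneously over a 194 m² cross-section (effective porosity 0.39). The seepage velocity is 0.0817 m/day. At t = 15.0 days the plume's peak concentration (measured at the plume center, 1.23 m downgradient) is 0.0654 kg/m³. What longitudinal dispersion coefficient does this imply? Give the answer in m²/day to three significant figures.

At the plume center C_max = M/(n_e·A·√(4πDt)), so D = M²/(4πt·(n_e·A·C_max)²).
n_e·A·C_max = 0.39 × 194 × 0.0654 = 4.948 kg/m.
D = 17.0²/(4π × 15.0 × 4.948²) = 0.0626 m²/day.

0.0626 m²/day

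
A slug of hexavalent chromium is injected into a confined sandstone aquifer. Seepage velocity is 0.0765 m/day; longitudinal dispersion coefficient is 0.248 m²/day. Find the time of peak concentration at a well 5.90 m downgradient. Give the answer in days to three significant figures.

45.6 days

For the 1D instantaneous-source solution, setting ∂C/∂t = 0 at fixed x gives v²t² + 2Dt − x² = 0, so t = (√(D² + v²x²) − D)/v².
√(D² + v²x²) = √(0.248² + 0.0765² × 5.90²) = 0.5150; v² = 0.00585225.
t = (0.5150 − 0.248)/0.00585225 = 45.6 days (vs. the pure-advection estimate x/v = 77.1 d).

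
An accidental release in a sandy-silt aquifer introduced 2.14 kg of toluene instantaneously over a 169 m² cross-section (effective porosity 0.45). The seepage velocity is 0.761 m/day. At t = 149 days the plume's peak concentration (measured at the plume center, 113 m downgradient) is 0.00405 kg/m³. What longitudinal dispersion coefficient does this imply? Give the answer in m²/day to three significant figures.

At the plume center C_max = M/(n_e·A·√(4πDt)), so D = M²/(4πt·(n_e·A·C_max)²).
n_e·A·C_max = 0.45 × 169 × 0.00405 = 0.3080 kg/m.
D = 2.14²/(4π × 149 × 0.3080²) = 0.0258 m²/day.

0.0258 m²/day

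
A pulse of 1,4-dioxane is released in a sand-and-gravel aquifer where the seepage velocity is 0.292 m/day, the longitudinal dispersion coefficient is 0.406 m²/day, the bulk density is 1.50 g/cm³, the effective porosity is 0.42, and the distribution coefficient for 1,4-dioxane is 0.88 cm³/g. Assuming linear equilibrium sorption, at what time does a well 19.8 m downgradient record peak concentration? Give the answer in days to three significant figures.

262 days

Retardation factor R = 1 + ρ_b·K_d/n = 1 + 1.50 × 0.88/0.42 = 4.143.
Sorption retards both mechanisms: v_R = v/R = 0.07048 m/day, D_R = D/R = 0.09800 m²/day.
Peak time from v_R²t² + 2D_R t − x² = 0: t = (√(D_R² + v_R²x²) − D_R)/v_R².
√(D_R² + v_R²x²) = √(0.09800² + 0.07048² × 19.8²) = 1.399; v_R² = 0.004967.
t = (1.399 − 0.09800)/0.004967 = 262 days.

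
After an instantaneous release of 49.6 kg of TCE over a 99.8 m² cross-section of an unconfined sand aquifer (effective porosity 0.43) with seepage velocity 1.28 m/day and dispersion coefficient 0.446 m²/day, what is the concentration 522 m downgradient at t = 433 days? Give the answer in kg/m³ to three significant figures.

For an instantaneous plane source, C(x,t) = M/(n_e·A·√(4πDt)) · exp(−(x−vt)²/(4Dt)), with n_e·A the pore (flow) area.
Plume center vt = 1.28 × 433 = 554.24 m, so the well at 522 m is 32.24 m upgradient of the peak.
√(4πDt) = 49.26 m, giving peak height M/(n_e·A·√(4πDt)) = 49.6/(0.43 × 99.8 × 49.26) = 0.02346 kg/m³.
(x−vt)²/(4Dt) = (-32.24)²/(4 × 0.446 × 433) = 1.346; exp(−1.346) = 0.2603.
C = 0.02346 × 0.2603 = 0.00611 kg/m³.

0.00611 kg/m³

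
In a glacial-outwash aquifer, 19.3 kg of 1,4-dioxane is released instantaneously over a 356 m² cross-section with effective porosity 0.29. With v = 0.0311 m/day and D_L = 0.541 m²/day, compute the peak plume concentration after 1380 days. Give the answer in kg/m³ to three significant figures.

0.00193 kg/m³

The peak of an instantaneous 1D plume sits at x = vt; there the Gaussian factor is 1 and C_max = M/(n_e·A·√(4πDt)), where n_e·A is the pore area the mass is dissolved in.
√(4πDt) = √(4π × 0.541 × 1380) = 96.86 m, so C_max = 19.3/(0.29 × 356 × 96.86) = 0.00193 kg/m³.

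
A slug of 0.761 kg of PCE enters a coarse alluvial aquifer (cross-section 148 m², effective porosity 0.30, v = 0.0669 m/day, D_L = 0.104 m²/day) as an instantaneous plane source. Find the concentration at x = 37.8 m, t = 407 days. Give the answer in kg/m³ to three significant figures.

For an instantaneous plane source, C(x,t) = M/(n_e·A·√(4πDt)) · exp(−(x−vt)²/(4Dt)), with n_e·A the pore (flow) area.
Plume center vt = 0.0669 × 407 = 27.2283 m, so the well at 37.8 m is 10.5717 m downgradient of the peak.
√(4πDt) = 23.06 m, giving peak height M/(n_e·A·√(4πDt)) = 0.761/(0.30 × 148 × 23.06) = 0.0007433 kg/m³.
(x−vt)²/(4Dt) = (10.5717)²/(4 × 0.104 × 407) = 0.6601; exp(−0.6601) = 0.5168.
C = 0.0007433 × 0.5168 = 0.000384 kg/m³.

0.000384 kg/m³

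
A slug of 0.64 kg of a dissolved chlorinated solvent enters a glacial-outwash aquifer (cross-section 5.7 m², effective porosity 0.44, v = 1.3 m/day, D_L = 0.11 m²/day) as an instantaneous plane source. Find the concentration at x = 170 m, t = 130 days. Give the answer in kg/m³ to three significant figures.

0.0187 kg/m³

For an instantaneous plane source, C(x,t) = M/(n_e·A·√(4πDt)) · exp(−(x−vt)²/(4Dt)), with n_e·A the pore (flow) area.
Plume center vt = 1.3 × 130 = 169 m, so the well at 170 m is 1 m downgradient of the peak.
√(4πDt) = 13.41 m, giving peak height M/(n_e·A·√(4πDt)) = 0.64/(0.44 × 5.7 × 13.41) = 0.01903 kg/m³.
(x−vt)²/(4Dt) = (1)²/(4 × 0.11 × 130) = 0.01748; exp(−0.01748) = 0.9827.
C = 0.01903 × 0.9827 = 0.0187 kg/m³.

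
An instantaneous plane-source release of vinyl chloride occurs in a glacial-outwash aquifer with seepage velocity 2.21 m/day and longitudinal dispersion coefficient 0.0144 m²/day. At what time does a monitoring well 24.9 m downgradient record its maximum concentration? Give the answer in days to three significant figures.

11.3 days

For the 1D instantaneous-source solution, setting ∂C/∂t = 0 at fixed x gives v²t² + 2Dt − x² = 0, so t = (√(D² + v²x²) − D)/v².
√(D² + v²x²) = √(0.0144² + 2.21² × 24.9²) = 55.03; v² = 4.8841.
t = (55.03 − 0.0144)/4.8841 = 11.3 days (vs. the pure-advection estimate x/v = 11.3 d).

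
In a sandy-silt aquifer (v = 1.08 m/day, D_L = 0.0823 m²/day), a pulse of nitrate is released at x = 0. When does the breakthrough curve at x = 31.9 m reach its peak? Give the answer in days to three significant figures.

29.5 days

For the 1D instantaneous-source solution, setting ∂C/∂t = 0 at fixed x gives v²t² + 2Dt − x² = 0, so t = (√(D² + v²x²) − D)/v².
√(D² + v²x²) = √(0.0823² + 1.08² × 31.9²) = 34.45; v² = 1.1664.
t = (34.45 − 0.0823)/1.1664 = 29.5 days (vs. the pure-advection estimate x/v = 29.5 d).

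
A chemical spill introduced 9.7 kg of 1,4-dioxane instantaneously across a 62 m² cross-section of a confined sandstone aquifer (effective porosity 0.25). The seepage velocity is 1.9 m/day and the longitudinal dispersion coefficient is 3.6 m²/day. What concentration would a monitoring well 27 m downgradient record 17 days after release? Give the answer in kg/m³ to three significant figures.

0.0201 kg/m³

For an instantaneous plane source, C(x,t) = M/(n_e·A·√(4πDt)) · exp(−(x−vt)²/(4Dt)), with n_e·A the pore (flow) area.
Plume center vt = 1.9 × 17 = 32.3 m, so the well at 27 m is 5.3 m upgradient of the peak.
√(4πDt) = 27.73 m, giving peak height M/(n_e·A·√(4πDt)) = 9.7/(0.25 × 62 × 27.73) = 0.02257 kg/m³.
(x−vt)²/(4Dt) = (-5.3)²/(4 × 3.6 × 17) = 0.1147; exp(−0.1147) = 0.8916.
C = 0.02257 × 0.8916 = 0.0201 kg/m³.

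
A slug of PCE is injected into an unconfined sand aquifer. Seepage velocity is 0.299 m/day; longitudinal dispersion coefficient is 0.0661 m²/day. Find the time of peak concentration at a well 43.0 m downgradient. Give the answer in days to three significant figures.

For the 1D instantaneous-source solution, setting ∂C/∂t = 0 at fixed x gives v²t² + 2Dt − x² = 0, so t = (√(D² + v²x²) − D)/v².
√(D² + v²x²) = √(0.0661² + 0.299² × 43.0²) = 12.86; v² = 0.089401.
t = (12.86 − 0.0661)/0.089401 = 143 days (vs. the pure-advection estimate x/v = 144 d).

143 days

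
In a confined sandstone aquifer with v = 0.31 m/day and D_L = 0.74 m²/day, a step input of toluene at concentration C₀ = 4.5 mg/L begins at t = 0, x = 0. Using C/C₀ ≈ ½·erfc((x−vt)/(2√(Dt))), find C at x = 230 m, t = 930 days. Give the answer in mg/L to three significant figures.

4.24 mg/L

For a continuous step input, C/C₀ ≈ ½·erfc((x−vt)/(2√(Dt))).
vt = 0.31 × 930 = 288.3 m and 2√(Dt) = 2√(0.74 × 930) = 52.47 m.
Argument (x−vt)/(2√(Dt)) = (230 − 288.3)/52.47 = -1.111; ½·erfc(-1.111) = 0.9419.
C = 4.5 × 0.9419 = 4.24 mg/L.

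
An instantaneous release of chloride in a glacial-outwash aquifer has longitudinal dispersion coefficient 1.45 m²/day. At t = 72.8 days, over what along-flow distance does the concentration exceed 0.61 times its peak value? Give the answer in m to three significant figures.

28.9 m

The plume is Gaussian with σ = √(2Dt) = √(2 × 1.45 × 72.8) = 14.53 m.
C/C_peak = exp(−Δx²/(2σ²)) = 0.61 ⇒ Δx = σ·√(−2 ln 0.61) = 14.53 × 0.9943 = 14.45 m.
Width = 2Δx = 28.9 m.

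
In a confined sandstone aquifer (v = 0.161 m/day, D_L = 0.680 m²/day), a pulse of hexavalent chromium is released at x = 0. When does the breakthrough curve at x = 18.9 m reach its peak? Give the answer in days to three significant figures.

94.1 days

For the 1D instantaneous-source solution, setting ∂C/∂t = 0 at fixed x gives v²t² + 2Dt − x² = 0, so t = (√(D² + v²x²) − D)/v².
√(D² + v²x²) = √(0.680² + 0.161² × 18.9²) = 3.118; v² = 0.025921.
t = (3.118 − 0.680)/0.025921 = 94.1 days (vs. the pure-advection estimate x/v = 117 d).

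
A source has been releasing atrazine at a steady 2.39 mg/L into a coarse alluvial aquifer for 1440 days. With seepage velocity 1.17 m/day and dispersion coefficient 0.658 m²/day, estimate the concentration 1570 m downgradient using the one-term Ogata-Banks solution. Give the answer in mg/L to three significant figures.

For a continuous step input, C/C₀ ≈ ½·erfc((x−vt)/(2√(Dt))).
vt = 1.17 × 1440 = 1684.8 m and 2√(Dt) = 2√(0.658 × 1440) = 61.56 m.
Argument (x−vt)/(2√(Dt)) = (1570 − 1684.8)/61.56 = -1.865; ½·erfc(-1.865) = 0.9958.
C = 2.39 × 0.9958 = 2.38 mg/L.

2.38 mg/L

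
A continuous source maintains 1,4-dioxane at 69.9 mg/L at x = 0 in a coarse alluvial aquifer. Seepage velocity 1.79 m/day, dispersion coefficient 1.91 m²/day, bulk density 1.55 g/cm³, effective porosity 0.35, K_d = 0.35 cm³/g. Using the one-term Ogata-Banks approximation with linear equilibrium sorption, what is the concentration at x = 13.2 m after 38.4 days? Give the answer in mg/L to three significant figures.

Retardation factor R = 1 + ρ_b·K_d/n = 1 + 1.55 × 0.35/0.35 = 2.550.
Sorption retards both mechanisms: v_R = v/R = 0.7020 m/day, D_R = D/R = 0.7490 m²/day.
v_R·t = 0.7020 × 38.4 = 26.9568 m; 2√(D_R t) = 10.73 m; argument = (13.2 − 26.9568)/10.73 = -1.282.
C = C₀ × ½·erfc(-1.282) = 69.9 × 0.9651 = 67.5 mg/L.

67.5 mg/L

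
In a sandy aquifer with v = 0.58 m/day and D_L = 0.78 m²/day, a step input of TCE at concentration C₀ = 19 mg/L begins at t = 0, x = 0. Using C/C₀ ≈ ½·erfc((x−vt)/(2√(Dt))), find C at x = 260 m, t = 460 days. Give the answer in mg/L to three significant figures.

For a continuous step input, C/C₀ ≈ ½·erfc((x−vt)/(2√(Dt))).
vt = 0.58 × 460 = 266.8 m and 2√(Dt) = 2√(0.78 × 460) = 37.88 m.
Argument (x−vt)/(2√(Dt)) = (260 − 266.8)/37.88 = -0.1795; ½·erfc(-0.1795) = 0.6002.
C = 19 × 0.6002 = 11.4 mg/L.

11.4 mg/L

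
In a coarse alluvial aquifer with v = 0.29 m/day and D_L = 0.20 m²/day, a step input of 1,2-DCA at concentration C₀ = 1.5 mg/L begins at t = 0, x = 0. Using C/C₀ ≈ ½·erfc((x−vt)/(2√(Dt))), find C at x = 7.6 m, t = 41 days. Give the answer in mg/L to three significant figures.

1.28 mg/L

For a continuous step input, C/C₀ ≈ ½·erfc((x−vt)/(2√(Dt))).
vt = 0.29 × 41 = 11.89 m and 2√(Dt) = 2√(0.20 × 41) = 5.727 m.
Argument (x−vt)/(2√(Dt)) = (7.6 − 11.89)/5.727 = -0.7491; ½·erfc(-0.7491) = 0.8553.
C = 1.5 × 0.8553 = 1.28 mg/L.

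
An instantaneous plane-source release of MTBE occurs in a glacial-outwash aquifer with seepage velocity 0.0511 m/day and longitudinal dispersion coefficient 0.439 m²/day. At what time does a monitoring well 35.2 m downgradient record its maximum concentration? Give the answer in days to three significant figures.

541 days

For the 1D instantaneous-source solution, setting ∂C/∂t = 0 at fixed x gives v²t² + 2Dt − x² = 0, so t = (√(D² + v²x²) − D)/v².
√(D² + v²x²) = √(0.439² + 0.0511² × 35.2²) = 1.852; v² = 0.00261121.
t = (1.852 − 0.439)/0.00261121 = 541 days (vs. the pure-advection estimate x/v = 689 d).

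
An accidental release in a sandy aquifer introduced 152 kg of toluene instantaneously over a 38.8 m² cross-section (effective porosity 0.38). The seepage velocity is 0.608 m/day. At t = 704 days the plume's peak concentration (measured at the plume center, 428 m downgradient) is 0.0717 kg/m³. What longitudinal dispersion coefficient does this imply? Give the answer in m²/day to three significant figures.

At the plume center C_max = M/(n_e·A·√(4πDt)), so D = M²/(4πt·(n_e·A·C_max)²).
n_e·A·C_max = 0.38 × 38.8 × 0.0717 = 1.057 kg/m.
D = 152²/(4π × 704 × 1.057²) = 2.34 m²/day.

2.34 m²/day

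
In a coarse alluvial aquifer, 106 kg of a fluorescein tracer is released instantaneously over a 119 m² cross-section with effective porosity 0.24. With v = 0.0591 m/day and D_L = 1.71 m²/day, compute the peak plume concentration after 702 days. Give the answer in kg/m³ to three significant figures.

0.0302 kg/m³

The peak of an instantaneous 1D plume sits at x = vt; there the Gaussian factor is 1 and C_max = M/(n_e·A·√(4πDt)), where n_e·A is the pore area the mass is dissolved in.
√(4πDt) = √(4π × 1.71 × 702) = 122.8 m, so C_max = 106/(0.24 × 119 × 122.8) = 0.0302 kg/m³.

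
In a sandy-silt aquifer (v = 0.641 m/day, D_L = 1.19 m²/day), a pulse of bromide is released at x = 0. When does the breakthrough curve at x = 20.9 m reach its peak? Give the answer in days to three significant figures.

For the 1D instantaneous-source solution, setting ∂C/∂t = 0 at fixed x gives v²t² + 2Dt − x² = 0, so t = (√(D² + v²x²) − D)/v².
√(D² + v²x²) = √(1.19² + 0.641² × 20.9²) = 13.45; v² = 0.410881.
t = (13.45 − 1.19)/0.410881 = 29.8 days (vs. the pure-advection estimate x/v = 32.6 d).

29.8 days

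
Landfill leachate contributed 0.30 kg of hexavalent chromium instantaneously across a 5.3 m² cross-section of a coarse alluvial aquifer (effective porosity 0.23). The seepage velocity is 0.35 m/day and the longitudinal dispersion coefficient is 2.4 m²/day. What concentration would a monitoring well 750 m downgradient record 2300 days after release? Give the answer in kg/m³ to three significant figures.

For an instantaneous plane source, C(x,t) = M/(n_e·A·√(4πDt)) · exp(−(x−vt)²/(4Dt)), with n_e·A the pore (flow) area.
Plume center vt = 0.35 × 2300 = 805 m, so the well at 750 m is 55 m upgradient of the peak.
√(4πDt) = 263.4 m, giving peak height M/(n_e·A·√(4πDt)) = 0.30/(0.23 × 5.3 × 263.4) = 0.0009343 kg/m³.
(x−vt)²/(4Dt) = (-55)²/(4 × 2.4 × 2300) = 0.1370; exp(−0.1370) = 0.8720.
C = 0.0009343 × 0.8720 = 0.000815 kg/m³.

0.000815 kg/m³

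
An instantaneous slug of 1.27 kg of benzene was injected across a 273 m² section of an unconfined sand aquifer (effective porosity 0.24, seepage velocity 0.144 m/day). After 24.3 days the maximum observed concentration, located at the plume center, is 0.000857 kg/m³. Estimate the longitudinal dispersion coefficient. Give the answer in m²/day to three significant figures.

At the plume center C_max = M/(n_e·A·√(4πDt)), so D = M²/(4πt·(n_e·A·C_max)²).
n_e·A·C_max = 0.24 × 273 × 0.000857 = 0.05615 kg/m.
D = 1.27²/(4π × 24.3 × 0.05615²) = 1.68 m²/day.

1.68 m²/day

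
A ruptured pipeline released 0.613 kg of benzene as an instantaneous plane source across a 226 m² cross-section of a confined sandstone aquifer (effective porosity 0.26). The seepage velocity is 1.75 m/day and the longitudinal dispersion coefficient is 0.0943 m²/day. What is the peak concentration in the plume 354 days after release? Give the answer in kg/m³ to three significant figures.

The peak of an instantaneous 1D plume sits at x = vt; there the Gaussian factor is 1 and C_max = M/(n_e·A·√(4πDt)), where n_e·A is the pore area the mass is dissolved in.
√(4πDt) = √(4π × 0.0943 × 354) = 20.48 m, so C_max = 0.613/(0.26 × 226 × 20.48) = 0.000509 kg/m³.

0.000509 kg/m³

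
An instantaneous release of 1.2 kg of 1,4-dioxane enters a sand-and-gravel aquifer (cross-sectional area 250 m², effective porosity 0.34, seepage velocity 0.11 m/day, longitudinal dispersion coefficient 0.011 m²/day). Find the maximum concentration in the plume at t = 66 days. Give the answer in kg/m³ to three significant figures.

The peak of an instantaneous 1D plume sits at x = vt; there the Gaussian factor is 1 and C_max = M/(n_e·A·√(4πDt)), where n_e·A is the pore area the mass is dissolved in.
√(4πDt) = √(4π × 0.011 × 66) = 3.020 m, so C_max = 1.2/(0.34 × 250 × 3.020) = 0.00467 kg/m³.

0.00467 kg/m³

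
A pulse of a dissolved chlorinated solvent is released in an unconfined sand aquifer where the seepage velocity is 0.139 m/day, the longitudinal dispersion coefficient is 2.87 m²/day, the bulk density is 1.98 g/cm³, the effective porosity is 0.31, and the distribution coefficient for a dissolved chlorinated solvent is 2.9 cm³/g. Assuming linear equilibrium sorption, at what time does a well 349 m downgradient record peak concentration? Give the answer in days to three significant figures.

46200 days

Retardation factor R = 1 + ρ_b·K_d/n = 1 + 1.98 × 2.9/0.31 = 19.52.
Sorption retards both mechanisms: v_R = v/R = 0.007121 m/day, D_R = D/R = 0.1470 m²/day.
Peak time from v_R²t² + 2D_R t − x² = 0: t = (√(D_R² + v_R²x²) − D_R)/v_R².
√(D_R² + v_R²x²) = √(0.1470² + 0.007121² × 349²) = 2.490; v_R² = 5.071e-05.
t = (2.490 − 0.1470)/5.071e-05 = 46200 days.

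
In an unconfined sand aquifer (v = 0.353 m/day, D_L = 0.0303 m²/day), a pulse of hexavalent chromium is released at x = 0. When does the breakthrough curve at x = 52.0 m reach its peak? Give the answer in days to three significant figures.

147 days

For the 1D instantaneous-source solution, setting ∂C/∂t = 0 at fixed x gives v²t² + 2Dt − x² = 0, so t = (√(D² + v²x²) − D)/v².
√(D² + v²x²) = √(0.0303² + 0.353² × 52.0²) = 18.36; v² = 0.124609.
t = (18.36 − 0.0303)/0.124609 = 147 days (vs. the pure-advection estimate x/v = 147 d).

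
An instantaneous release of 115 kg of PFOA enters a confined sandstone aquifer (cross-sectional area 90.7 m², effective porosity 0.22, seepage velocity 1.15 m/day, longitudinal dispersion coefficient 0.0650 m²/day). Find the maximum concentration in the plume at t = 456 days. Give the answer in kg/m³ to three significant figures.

0.299 kg/m³

The peak of an instantaneous 1D plume sits at x = vt; there the Gaussian factor is 1 and C_max = M/(n_e·A·√(4πDt)), where n_e·A is the pore area the mass is dissolved in.
√(4πDt) = √(4π × 0.0650 × 456) = 19.30 m, so C_max = 115/(0.22 × 90.7 × 19.30) = 0.299 kg/m³.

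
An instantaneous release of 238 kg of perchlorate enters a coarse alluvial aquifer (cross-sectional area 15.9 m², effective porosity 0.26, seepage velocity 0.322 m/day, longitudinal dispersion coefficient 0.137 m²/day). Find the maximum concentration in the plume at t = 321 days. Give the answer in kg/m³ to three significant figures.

The peak of an instantaneous 1D plume sits at x = vt; there the Gaussian factor is 1 and C_max = M/(n_e·A·√(4πDt)), where n_e·A is the pore area the mass is dissolved in.
√(4πDt) = √(4π × 0.137 × 321) = 23.51 m, so C_max = 238/(0.26 × 15.9 × 23.51) = 2.45 kg/m³.

2.45 kg/m³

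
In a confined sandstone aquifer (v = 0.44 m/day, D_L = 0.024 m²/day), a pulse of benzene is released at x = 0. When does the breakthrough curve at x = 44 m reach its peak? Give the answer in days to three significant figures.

For the 1D instantaneous-source solution, setting ∂C/∂t = 0 at fixed x gives v²t² + 2Dt − x² = 0, so t = (√(D² + v²x²) − D)/v².
√(D² + v²x²) = √(0.024² + 0.44² × 44²) = 19.36; v² = 0.1936.
t = (19.36 − 0.024)/0.1936 = 99.9 days (vs. the pure-advection estimate x/v = 100 d).

99.9 days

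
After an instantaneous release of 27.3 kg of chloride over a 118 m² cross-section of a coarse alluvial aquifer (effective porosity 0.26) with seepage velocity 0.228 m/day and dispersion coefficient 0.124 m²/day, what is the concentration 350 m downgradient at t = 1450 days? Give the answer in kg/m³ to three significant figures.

0.0111 kg/m³

For an instantaneous plane source, C(x,t) = M/(n_e·A·√(4πDt)) · exp(−(x−vt)²/(4Dt)), with n_e·A the pore (flow) area.
Plume center vt = 0.228 × 1450 = 330.6 m, so the well at 350 m is 19.4 m downgradient of the peak.
√(4πDt) = 47.53 m, giving peak height M/(n_e·A·√(4πDt)) = 27.3/(0.26 × 118 × 47.53) = 0.01872 kg/m³.
(x−vt)²/(4Dt) = (19.4)²/(4 × 0.124 × 1450) = 0.5233; exp(−0.5233) = 0.5926.
C = 0.01872 × 0.5926 = 0.0111 kg/m³.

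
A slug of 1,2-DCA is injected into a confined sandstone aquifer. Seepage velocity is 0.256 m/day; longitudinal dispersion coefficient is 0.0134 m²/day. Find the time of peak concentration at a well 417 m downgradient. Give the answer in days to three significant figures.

For the 1D instantaneous-source solution, setting ∂C/∂t = 0 at fixed x gives v²t² + 2Dt − x² = 0, so t = (√(D² + v²x²) − D)/v².
√(D² + v²x²) = √(0.0134² + 0.256² × 417²) = 106.8; v² = 0.065536.
t = (106.8 − 0.0134)/0.065536 = 1630 days (vs. the pure-advection estimate x/v = 1630 d).

1630 days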